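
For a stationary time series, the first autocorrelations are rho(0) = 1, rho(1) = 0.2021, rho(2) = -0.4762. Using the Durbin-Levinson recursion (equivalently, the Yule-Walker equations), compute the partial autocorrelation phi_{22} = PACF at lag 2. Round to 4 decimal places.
\phi_{22} = -0.5391

The PACF at lag k is phi_{kk}, the last component of the solution
to the Yule-Walker system G_k phi = r_k where
  (G_k)_{ij} = rho(|i - j|), (r_k)_i = rho(i), i,j = 1..k.
Equivalently, Durbin-Levinson gives phi_{kk} iteratively:
  phi_{11} = rho(1)
  phi_{kk} = [rho(k) - sum_{j=1..k-1} phi_{k-1,j} rho(k-j)]
            / [1 - sum_{j=1..k-1} phi_{k-1,j} rho(j)],
  phi_{k,j} = phi_{k-1,j} - phi_{kk} phi_{k-1,k-j},  j = 1..k-1.
Step k = 1:
  phi_11 = rho(1) = 0.2021.
Step k = 2:
  phi_22 = [rho(2) - phi_11 rho(1)] / [1 - phi_11 rho(1)] = [-0.4762 - (0.2021)(0.2021)] / [1 - (0.2021)(0.2021)]
         = -0.51704441 / 0.95915559 = -0.5391.
Therefore phi_{22} = -0.5391.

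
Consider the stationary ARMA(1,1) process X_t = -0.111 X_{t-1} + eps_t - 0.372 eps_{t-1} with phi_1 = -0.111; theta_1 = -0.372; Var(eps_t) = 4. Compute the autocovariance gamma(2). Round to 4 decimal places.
\gamma(2) = 0.2261

Multiply the model equation by X_{t-k} and take expectations. With theta_0 = psi_0 = 1 and psi_j the MA(infinity) weights, this gives
  gamma(k) - sum_i phi_i gamma(k-i) = c_k,
  c_k = sigma^2 * sum_{j=k..q} theta_j psi_{j-k}   (c_k = 0 for k > q),
using gamma(-m) = gamma(m).
psi-weights needed (psi_j = theta_j + sum_i phi_i psi_{j-i}):
  psi_1 = theta_1 + phi_1 = -0.372 + (-0.111) = -0.483
Right-hand sides:
  c_0 = sigma^2 (1 + theta_1 psi_1) = 4 * (1 + (-0.372)(-0.483)) = 4 * 1.179676 = 4.718704
  c_1 = sigma^2 theta_1 = 4 * (-0.372) = -1.488
  c_2 = 0
Equations for k = 0 and k = 1 (AR order 1):
  gamma(0) = phi_1 gamma(1) + c_0
  gamma(1) = phi_1 gamma(0) + c_1
Substituting the second into the first: gamma(0) (1 - phi_1^2) = c_0 + phi_1 c_1, so
  gamma(0) = (c_0 + phi_1 c_1) / (1 - phi_1^2) = (4.718704 + (-0.111)(-1.488)) / (1 - (-0.111)^2) = 4.883872 / 0.987679 = 4.944797.
  gamma(1) = phi_1 gamma(0) + c_1 = (-0.111)(4.944797) + (-1.488) = -2.036872.
For k = 2 (> q): gamma(2) = phi_1 gamma(1) = (-0.111)(-2.036872) = 0.226093.
Therefore gamma(2) = 0.2261 (to 4 decimal places).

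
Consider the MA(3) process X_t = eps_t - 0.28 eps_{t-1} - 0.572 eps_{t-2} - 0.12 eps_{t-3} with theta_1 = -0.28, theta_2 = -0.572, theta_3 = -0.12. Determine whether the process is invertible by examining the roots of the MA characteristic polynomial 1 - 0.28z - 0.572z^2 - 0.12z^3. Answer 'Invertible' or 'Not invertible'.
\text{Invertible}

The MA(q) characteristic polynomial is P(z) = 1 - 0.28z - 0.572z^2 - 0.12z^3.
Invertibility requires all roots to lie outside the unit circle, i.e. |z| > 1 for every root.
Degree 3: look for a simple real root z0 first, then factor out (1 - z/z0) and solve the remaining quadratic.
Testing z0 = -2.5: P(-2.5) = 1 + (-0.28)(-2.5) + (-0.572)(-2.5)^2 + (-0.12)(-2.5)^3
  = 1 + (0.7) + (-3.575) + (1.875) = 0.  So z_0 = -2.5 is a root, |z_0| = 2.5.
Divide out the factor (1 + 0.4 z) = (1 - z/z0) (since 1/z0 = -0.4):
  P(z) = (1 + 0.4 z)(1 + (-0.68) z + (-0.3) z^2)
  [check: z-coef -0.68 - (-0.4) = -0.28; z^2-coef -0.3 - (-0.4)(-0.68) = -0.572; z^3-coef -(-0.4)(-0.3) = -0.12.]
Remaining roots from the quadratic factor 1 + (-0.68) z + (-0.3) z^2:
  Set 1 + (-0.68) z + (-0.3) z^2 = 0, i.e. a z^2 + b z + c = 0 with a = -0.3, b = -0.68, c = 1.
  Discriminant D = b^2 - 4ac = (-0.68)^2 - 4*(-0.3)*1 = 0.4624 - (-1.2) = 1.6624.
  D >= 0, so the roots are real: z = (-b +/- sqrt(D)) / (2a) = (0.68 +/- 1.289341) / (-0.6).
    z_1 = (0.68 + 1.289341) / (-0.6) = -3.2822,   |z_1| = 3.2822.
    z_2 = (0.68 - 1.289341) / (-0.6) = 1.0156,   |z_2| = 1.0156.
Moduli of all roots: 2.5000, 3.2822, 1.0156.
All moduli strictly greater than 1? Yes.
Verdict: Invertible.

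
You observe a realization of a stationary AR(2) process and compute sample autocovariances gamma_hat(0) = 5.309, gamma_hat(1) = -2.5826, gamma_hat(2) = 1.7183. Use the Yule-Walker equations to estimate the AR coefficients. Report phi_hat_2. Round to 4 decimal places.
\hat\phi_{2} = 0.1140

The Yule-Walker equations for an AR(p) process read, in matrix form,
  Gamma_p phi = r_p,   with   (Gamma_p)_{ij} = gamma(|i - j|),
                       (r_p)_i = gamma(i),   i,j = 1..p.
Substitute the sample gammas (Toeplitz matrix and right-hand side of size 2):
  Gamma_p = [[5.309, -2.5826], [-2.5826, 5.309]]
  r_p     = [-2.5826, 1.7183]
Written out:
  5.309 phi_1 - 2.5826 phi_2 = -2.5826
  -2.5826 phi_1 + 5.309 phi_2 = 1.7183
Solve by Cramer's rule:
  det = gamma(0)^2 - gamma(1)^2 = (5.309)^2 - (-2.5826)^2 = 28.185481 - 6.66982276 = 21.51565824
  phi_hat_1 = [gamma(1) gamma(0) - gamma(1) gamma(2)] / det = [(-2.5826)(5.309) - (-2.5826)(1.7183)] / 21.51565824 = -9.27334182 / 21.51565824 = -0.431
  phi_hat_2 = [gamma(0) gamma(2) - gamma(1)^2] / det = [(5.309)(1.7183) - (-2.5826)^2] / 21.51565824 = 2.45263194 / 21.51565824 = 0.114
So phi_hat = [-0.4310, 0.1140].
Therefore phi_hat_2 = 0.1140.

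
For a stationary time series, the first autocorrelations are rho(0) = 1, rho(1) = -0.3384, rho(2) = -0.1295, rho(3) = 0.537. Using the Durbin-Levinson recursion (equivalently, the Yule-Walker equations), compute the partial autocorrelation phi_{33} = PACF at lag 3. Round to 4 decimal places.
\phi_{33} = 0.4740

The PACF at lag k is phi_{kk}, the last component of the solution
to the Yule-Walker system G_k phi = r_k where
  (G_k)_{ij} = rho(|i - j|), (r_k)_i = rho(i), i,j = 1..k.
Equivalently, Durbin-Levinson gives phi_{kk} iteratively:
  phi_{11} = rho(1)
  phi_{kk} = [rho(k) - sum_{j=1..k-1} phi_{k-1,j} rho(k-j)]
            / [1 - sum_{j=1..k-1} phi_{k-1,j} rho(j)],
  phi_{k,j} = phi_{k-1,j} - phi_{kk} phi_{k-1,k-j},  j = 1..k-1.
Step k = 1:
  phi_11 = rho(1) = -0.3384.
Step k = 2:
  phi_22 = [rho(2) - phi_11 rho(1)] / [1 - phi_11 rho(1)] = [-0.1295 - (-0.3384)(-0.3384)] / [1 - (-0.3384)(-0.3384)]
         = -0.24401456 / 0.88548544 = -0.275572.
  Update: phi_21 = phi_11 - phi_22 phi_11 = -0.3384 - (-0.275572)(-0.3384) = -0.431653.
Step k = 3:
  phi_33 = [rho(3) - phi_21 rho(2) - phi_22 rho(1)] / [1 - phi_21 rho(1) - phi_22 rho(2)]
    numerator   = 0.537 - (-0.431653)(-0.1295) - (-0.275572)(-0.3384) = 0.38784749
    denominator = 1 - (-0.431653)(-0.3384) - (-0.275572)(-0.1295) = 0.81824198
  phi_33 = 0.38784749 / 0.81824198 = 0.474.
Therefore phi_{33} = 0.4740.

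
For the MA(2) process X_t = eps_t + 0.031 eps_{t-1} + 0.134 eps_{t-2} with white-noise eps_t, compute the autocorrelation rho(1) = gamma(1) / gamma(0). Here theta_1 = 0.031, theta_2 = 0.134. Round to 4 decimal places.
\rho(1) = 0.0345

For an MA(q) process with theta_0 = 1, the autocovariance is
  gamma(k) = sigma^2 * sum_{i=0..q-k} theta_i * theta_{i+k},
and rho(k) = gamma(k) / gamma(0). Sigma^2 cancels.
  numerator   = (1)*(0.031) + (0.031)*(0.134) = 0.035154.
  denominator = (1)^2 + (0.031)^2 + (0.134)^2 = 1.018917.
  rho(1) = 0.035154 / 1.018917 = 0.0345.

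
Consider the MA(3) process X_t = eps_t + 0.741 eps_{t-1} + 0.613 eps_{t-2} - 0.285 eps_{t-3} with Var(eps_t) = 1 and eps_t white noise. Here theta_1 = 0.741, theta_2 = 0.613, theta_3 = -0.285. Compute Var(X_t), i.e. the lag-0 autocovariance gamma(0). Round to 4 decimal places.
\gamma(0) = 2.0061

For an MA(q) process X_t = eps_t + sum_i theta_i eps_{t-i} with
Var(eps_t) = sigma^2, the variance is
  gamma(0) = sigma^2 * (1 + sum_i theta_i^2).
  sum_i theta_i^2 = (0.741)^2 + (0.613)^2 + (-0.285)^2 = 0.549081 + 0.375769 + 0.081225 = 1.006075.
  gamma(0) = 1 * (1 + 1.006075) = 1 * 2.006075 = 2.006075, which rounds to 2.0061.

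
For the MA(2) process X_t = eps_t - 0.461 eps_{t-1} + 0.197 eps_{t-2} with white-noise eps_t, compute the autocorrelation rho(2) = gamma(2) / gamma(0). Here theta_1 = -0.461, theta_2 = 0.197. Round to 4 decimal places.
\rho(2) = 0.1574

For an MA(q) process with theta_0 = 1, the autocovariance is
  gamma(k) = sigma^2 * sum_{i=0..q-k} theta_i * theta_{i+k},
and rho(k) = gamma(k) / gamma(0). Sigma^2 cancels.
  numerator   = (1)*(0.197) = 0.197.
  denominator = (1)^2 + (-0.461)^2 + (0.197)^2 = 1.25133.
  rho(2) = 0.197 / 1.25133 = 0.1574.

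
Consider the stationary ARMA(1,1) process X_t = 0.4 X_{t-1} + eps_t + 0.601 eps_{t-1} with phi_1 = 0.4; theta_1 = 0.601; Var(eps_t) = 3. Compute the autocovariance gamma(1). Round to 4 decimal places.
\gamma(1) = 4.4344

Multiply the model equation by X_{t-k} and take expectations. With theta_0 = psi_0 = 1 and psi_j the MA(infinity) weights, this gives
  gamma(k) - sum_i phi_i gamma(k-i) = c_k,
  c_k = sigma^2 * sum_{j=k..q} theta_j psi_{j-k}   (c_k = 0 for k > q),
using gamma(-m) = gamma(m).
psi-weights needed (psi_j = theta_j + sum_i phi_i psi_{j-i}):
  psi_1 = theta_1 + phi_1 = 0.601 + (0.4) = 1.001
Right-hand sides:
  c_0 = sigma^2 (1 + theta_1 psi_1) = 3 * (1 + (0.601)(1.001)) = 3 * 1.601601 = 4.804803
  c_1 = sigma^2 theta_1 = 3 * (0.601) = 1.803
  c_2 = 0
Equations for k = 0 and k = 1 (AR order 1):
  gamma(0) = phi_1 gamma(1) + c_0
  gamma(1) = phi_1 gamma(0) + c_1
Substituting the second into the first: gamma(0) (1 - phi_1^2) = c_0 + phi_1 c_1, so
  gamma(0) = (c_0 + phi_1 c_1) / (1 - phi_1^2) = (4.804803 + (0.4)(1.803)) / (1 - (0.4)^2) = 5.526003 / 0.84 = 6.578575.
  gamma(1) = phi_1 gamma(0) + c_1 = (0.4)(6.578575) + (1.803) = 4.43443.
Therefore gamma(1) = 4.4344 (to 4 decimal places).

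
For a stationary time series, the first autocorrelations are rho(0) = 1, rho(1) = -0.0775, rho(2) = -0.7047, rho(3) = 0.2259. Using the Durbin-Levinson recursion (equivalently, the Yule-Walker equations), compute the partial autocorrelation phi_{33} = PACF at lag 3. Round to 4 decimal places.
\phi_{33} = 0.1581

The PACF at lag k is phi_{kk}, the last component of the solution
to the Yule-Walker system G_k phi = r_k where
  (G_k)_{ij} = rho(|i - j|), (r_k)_i = rho(i), i,j = 1..k.
Equivalently, Durbin-Levinson gives phi_{kk} iteratively:
  phi_{11} = rho(1)
  phi_{kk} = [rho(k) - sum_{j=1..k-1} phi_{k-1,j} rho(k-j)]
            / [1 - sum_{j=1..k-1} phi_{k-1,j} rho(j)],
  phi_{k,j} = phi_{k-1,j} - phi_{kk} phi_{k-1,k-j},  j = 1..k-1.
Step k = 1:
  phi_11 = rho(1) = -0.0775.
Step k = 2:
  phi_22 = [rho(2) - phi_11 rho(1)] / [1 - phi_11 rho(1)] = [-0.7047 - (-0.0775)(-0.0775)] / [1 - (-0.0775)(-0.0775)]
         = -0.71070625 / 0.99399375 = -0.715001.
  Update: phi_21 = phi_11 - phi_22 phi_11 = -0.0775 - (-0.715001)(-0.0775) = -0.132913.
Step k = 3:
  phi_33 = [rho(3) - phi_21 rho(2) - phi_22 rho(1)] / [1 - phi_21 rho(1) - phi_22 rho(2)]
    numerator   = 0.2259 - (-0.132913)(-0.7047) - (-0.715001)(-0.0775) = 0.07682397
    denominator = 1 - (-0.132913)(-0.0775) - (-0.715001)(-0.7047) = 0.48583827
  phi_33 = 0.07682397 / 0.48583827 = 0.1581.
Therefore phi_{33} = 0.1581.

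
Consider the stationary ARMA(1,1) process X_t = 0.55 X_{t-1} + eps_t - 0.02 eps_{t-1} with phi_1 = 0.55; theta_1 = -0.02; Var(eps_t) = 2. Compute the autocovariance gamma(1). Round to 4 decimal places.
\gamma(1) = 1.5030

Multiply the model equation by X_{t-k} and take expectations. With theta_0 = psi_0 = 1 and psi_j the MA(infinity) weights, this gives
  gamma(k) - sum_i phi_i gamma(k-i) = c_k,
  c_k = sigma^2 * sum_{j=k..q} theta_j psi_{j-k}   (c_k = 0 for k > q),
using gamma(-m) = gamma(m).
psi-weights needed (psi_j = theta_j + sum_i phi_i psi_{j-i}):
  psi_1 = theta_1 + phi_1 = -0.02 + (0.55) = 0.53
Right-hand sides:
  c_0 = sigma^2 (1 + theta_1 psi_1) = 2 * (1 + (-0.02)(0.53)) = 2 * 0.9894 = 1.9788
  c_1 = sigma^2 theta_1 = 2 * (-0.02) = -0.04
  c_2 = 0
Equations for k = 0 and k = 1 (AR order 1):
  gamma(0) = phi_1 gamma(1) + c_0
  gamma(1) = phi_1 gamma(0) + c_1
Substituting the second into the first: gamma(0) (1 - phi_1^2) = c_0 + phi_1 c_1, so
  gamma(0) = (c_0 + phi_1 c_1) / (1 - phi_1^2) = (1.9788 + (0.55)(-0.04)) / (1 - (0.55)^2) = 1.9568 / 0.6975 = 2.805448.
  gamma(1) = phi_1 gamma(0) + c_1 = (0.55)(2.805448) + (-0.04) = 1.502996.
Therefore gamma(1) = 1.5030 (to 4 decimal places).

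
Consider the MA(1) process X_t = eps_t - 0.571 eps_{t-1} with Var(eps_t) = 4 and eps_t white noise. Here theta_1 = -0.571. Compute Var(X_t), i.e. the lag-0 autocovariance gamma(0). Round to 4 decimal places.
\gamma(0) = 5.3042

For an MA(q) process X_t = eps_t + sum_i theta_i eps_{t-i} with
Var(eps_t) = sigma^2, the variance is
  gamma(0) = sigma^2 * (1 + sum_i theta_i^2).
  sum_i theta_i^2 = (-0.571)^2 = 0.326041.
  gamma(0) = 4 * (1 + 0.326041) = 4 * 1.326041 = 5.304164, which rounds to 5.3042.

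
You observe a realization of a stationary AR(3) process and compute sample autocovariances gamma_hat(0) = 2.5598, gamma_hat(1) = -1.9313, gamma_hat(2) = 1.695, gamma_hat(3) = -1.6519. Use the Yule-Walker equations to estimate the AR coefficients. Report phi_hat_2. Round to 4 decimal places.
\hat\phi_{2} = 0.0850

The Yule-Walker equations for an AR(p) process read, in matrix form,
  Gamma_p phi = r_p,   with   (Gamma_p)_{ij} = gamma(|i - j|),
                       (r_p)_i = gamma(i),   i,j = 1..p.
Substitute the sample gammas (Toeplitz matrix and right-hand side of size 3):
  Gamma_p = [[2.5598, -1.9313, 1.695], [-1.9313, 2.5598, -1.9313], [1.695, -1.9313, 2.5598]]
  r_p     = [-1.9313, 1.695, -1.6519]
Written out (R1..R3):
  (R1) 2.5598 phi_1 - 1.9313 phi_2 + 1.695 phi_3 = -1.9313
  (R2) -1.9313 phi_1 + 2.5598 phi_2 - 1.9313 phi_3 = 1.695
  (R3) 1.695 phi_1 - 1.9313 phi_2 + 2.5598 phi_3 = -1.6519
Gaussian elimination:
  R2 <- R2 - (-1.9313/2.5598) R1 = R2 - (-0.754473) R1:  1.102686 phi_2 - 0.652468 phi_3 = 0.237886
  R3 <- R3 - (1.695/2.5598) R1 = R3 - (0.662161) R1:  -0.652468 phi_2 + 1.437437 phi_3 = -0.373068
  R3 <- R3 - (-0.652468/1.102686) R2 = R3 - (-0.591708) R2:  1.051366 phi_3 = -0.232309
Back-substitution:
  phi_hat_3 = -0.232309 / 1.051366 = -0.220959
  phi_hat_2 = (0.237886 - (-0.652468)(-0.220959)) / 1.102686 = 0.08499
  phi_hat_1 = (-1.9313 - (-1.9313)(0.08499) - (1.695)(-0.220959)) / 2.5598 = -0.54404
So phi_hat = [-0.5440, 0.0850, -0.2210].
Therefore phi_hat_2 = 0.0850.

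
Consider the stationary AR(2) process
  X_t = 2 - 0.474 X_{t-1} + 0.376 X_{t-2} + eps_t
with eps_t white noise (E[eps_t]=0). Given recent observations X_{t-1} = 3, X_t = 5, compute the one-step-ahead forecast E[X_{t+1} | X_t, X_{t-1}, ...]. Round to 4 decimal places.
E[X_{t+1} \mid \mathcal F_t] = 0.7580

For an AR(p) model X_t = c + sum_i phi_i X_{t-i} + eps_t, the
one-step-ahead conditional mean is
  E[X_{t+1} | X_t, ...] = c + sum_i phi_i X_{t+1-i}.
Substitute known values:
  E[X_{t+1} | ...] = 2 + (-0.474) * (5) + (0.376) * (3)
                   = 0.7580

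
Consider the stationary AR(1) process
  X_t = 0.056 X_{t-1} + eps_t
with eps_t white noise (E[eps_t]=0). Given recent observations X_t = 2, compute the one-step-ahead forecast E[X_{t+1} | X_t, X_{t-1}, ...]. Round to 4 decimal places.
E[X_{t+1} \mid \mathcal F_t] = 0.1120

For an AR(p) model X_t = c + sum_i phi_i X_{t-i} + eps_t, the
one-step-ahead conditional mean is
  E[X_{t+1} | X_t, ...] = c + sum_i phi_i X_{t+1-i}.
Substitute known values:
  E[X_{t+1} | ...] = (0.056) * (2)
                   = 0.1120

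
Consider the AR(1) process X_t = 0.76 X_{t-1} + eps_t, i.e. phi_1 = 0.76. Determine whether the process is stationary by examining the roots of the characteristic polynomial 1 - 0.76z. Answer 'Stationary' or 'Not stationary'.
\text{Stationary}

The AR(p) characteristic polynomial is P(z) = 1 - 0.76z.
Stationarity requires all roots to lie outside the unit circle, i.e. |z| > 1 for every root.
This is linear in z: 1 + (-0.76) z = 0  =>  z = -1/(-0.76) = 1.315789,  |z| = 1.315789.
Moduli of all roots: 1.3158.
All moduli strictly greater than 1? Yes.
Verdict: Stationary.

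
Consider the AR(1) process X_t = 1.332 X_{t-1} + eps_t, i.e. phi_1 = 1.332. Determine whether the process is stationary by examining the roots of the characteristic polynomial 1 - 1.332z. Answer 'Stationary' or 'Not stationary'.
\text{Not stationary}

The AR(p) characteristic polynomial is P(z) = 1 - 1.332z.
Stationarity requires all roots to lie outside the unit circle, i.e. |z| > 1 for every root.
This is linear in z: 1 + (-1.332) z = 0  =>  z = -1/(-1.332) = 0.750751,  |z| = 0.750751.
Moduli of all roots: 0.7508.
All moduli strictly greater than 1? No.
Verdict: Not stationary.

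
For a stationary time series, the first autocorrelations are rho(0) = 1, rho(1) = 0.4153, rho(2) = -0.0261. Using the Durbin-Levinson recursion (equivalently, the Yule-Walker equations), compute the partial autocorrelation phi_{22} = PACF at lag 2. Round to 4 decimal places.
\phi_{22} = -0.2400

The PACF at lag k is phi_{kk}, the last component of the solution
to the Yule-Walker system G_k phi = r_k where
  (G_k)_{ij} = rho(|i - j|), (r_k)_i = rho(i), i,j = 1..k.
Equivalently, Durbin-Levinson gives phi_{kk} iteratively:
  phi_{11} = rho(1)
  phi_{kk} = [rho(k) - sum_{j=1..k-1} phi_{k-1,j} rho(k-j)]
            / [1 - sum_{j=1..k-1} phi_{k-1,j} rho(j)],
  phi_{k,j} = phi_{k-1,j} - phi_{kk} phi_{k-1,k-j},  j = 1..k-1.
Step k = 1:
  phi_11 = rho(1) = 0.4153.
Step k = 2:
  phi_22 = [rho(2) - phi_11 rho(1)] / [1 - phi_11 rho(1)] = [-0.0261 - (0.4153)(0.4153)] / [1 - (0.4153)(0.4153)]
         = -0.19857409 / 0.82752591 = -0.24.
Therefore phi_{22} = -0.2400.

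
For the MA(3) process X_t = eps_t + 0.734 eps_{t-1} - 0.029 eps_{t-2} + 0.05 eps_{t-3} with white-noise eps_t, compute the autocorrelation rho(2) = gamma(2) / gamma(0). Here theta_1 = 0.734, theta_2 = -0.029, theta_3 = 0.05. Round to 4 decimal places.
\rho(2) = 0.0050

For an MA(q) process with theta_0 = 1, the autocovariance is
  gamma(k) = sigma^2 * sum_{i=0..q-k} theta_i * theta_{i+k},
and rho(k) = gamma(k) / gamma(0). Sigma^2 cancels.
  numerator   = (1)*(-0.029) + (0.734)*(0.05) = 0.0077.
  denominator = (1)^2 + (0.734)^2 + (-0.029)^2 + (0.05)^2 = 1.542097.
  rho(2) = 0.0077 / 1.542097 = 0.0050.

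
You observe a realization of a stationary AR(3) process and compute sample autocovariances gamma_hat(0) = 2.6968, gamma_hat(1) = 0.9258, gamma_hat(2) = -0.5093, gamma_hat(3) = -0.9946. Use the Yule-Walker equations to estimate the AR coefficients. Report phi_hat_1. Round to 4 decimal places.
\hat\phi_{1} = 0.3900

The Yule-Walker equations for an AR(p) process read, in matrix form,
  Gamma_p phi = r_p,   with   (Gamma_p)_{ij} = gamma(|i - j|),
                       (r_p)_i = gamma(i),   i,j = 1..p.
Substitute the sample gammas (Toeplitz matrix and right-hand side of size 3):
  Gamma_p = [[2.6968, 0.9258, -0.5093], [0.9258, 2.6968, 0.9258], [-0.5093, 0.9258, 2.6968]]
  r_p     = [0.9258, -0.5093, -0.9946]
Written out (R1..R3):
  (R1) 2.6968 phi_1 + 0.9258 phi_2 - 0.5093 phi_3 = 0.9258
  (R2) 0.9258 phi_1 + 2.6968 phi_2 + 0.9258 phi_3 = -0.5093
  (R3) -0.5093 phi_1 + 0.9258 phi_2 + 2.6968 phi_3 = -0.9946
Gaussian elimination:
  R2 <- R2 - (0.9258/2.6968) R1 = R2 - (0.343296) R1:  2.378977 phi_2 + 1.100641 phi_3 = -0.827123
  R3 <- R3 - (-0.5093/2.6968) R1 = R3 - (-0.188853) R1:  1.100641 phi_2 + 2.600617 phi_3 = -0.819759
  R3 <- R3 - (1.100641/2.378977) R2 = R3 - (0.462653) R2:  2.091402 phi_3 = -0.437089
Back-substitution:
  phi_hat_3 = -0.437089 / 2.091402 = -0.208993
  phi_hat_2 = (-0.827123 - (1.100641)(-0.208993)) / 2.378977 = -0.250989
  phi_hat_1 = (0.9258 - (0.9258)(-0.250989) - (-0.5093)(-0.208993)) / 2.6968 = 0.38999
So phi_hat = [0.3900, -0.2510, -0.2090].
Therefore phi_hat_1 = 0.3900.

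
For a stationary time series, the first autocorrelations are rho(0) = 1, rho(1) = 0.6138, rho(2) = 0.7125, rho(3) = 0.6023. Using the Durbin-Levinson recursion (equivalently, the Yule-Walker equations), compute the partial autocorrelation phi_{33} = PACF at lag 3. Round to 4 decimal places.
\phi_{33} = 0.1580

The PACF at lag k is phi_{kk}, the last component of the solution
to the Yule-Walker system G_k phi = r_k where
  (G_k)_{ij} = rho(|i - j|), (r_k)_i = rho(i), i,j = 1..k.
Equivalently, Durbin-Levinson gives phi_{kk} iteratively:
  phi_{11} = rho(1)
  phi_{kk} = [rho(k) - sum_{j=1..k-1} phi_{k-1,j} rho(k-j)]
            / [1 - sum_{j=1..k-1} phi_{k-1,j} rho(j)],
  phi_{k,j} = phi_{k-1,j} - phi_{kk} phi_{k-1,k-j},  j = 1..k-1.
Step k = 1:
  phi_11 = rho(1) = 0.6138.
Step k = 2:
  phi_22 = [rho(2) - phi_11 rho(1)] / [1 - phi_11 rho(1)] = [0.7125 - (0.6138)(0.6138)] / [1 - (0.6138)(0.6138)]
         = 0.33574956 / 0.62324956 = 0.538708.
  Update: phi_21 = phi_11 - phi_22 phi_11 = 0.6138 - (0.538708)(0.6138) = 0.283141.
Step k = 3:
  phi_33 = [rho(3) - phi_21 rho(2) - phi_22 rho(1)] / [1 - phi_21 rho(1) - phi_22 rho(2)]
    numerator   = 0.6023 - (0.283141)(0.7125) - (0.538708)(0.6138) = 0.06990304
    denominator = 1 - (0.283141)(0.6138) - (0.538708)(0.7125) = 0.44237857
  phi_33 = 0.06990304 / 0.44237857 = 0.158.
Therefore phi_{33} = 0.1580.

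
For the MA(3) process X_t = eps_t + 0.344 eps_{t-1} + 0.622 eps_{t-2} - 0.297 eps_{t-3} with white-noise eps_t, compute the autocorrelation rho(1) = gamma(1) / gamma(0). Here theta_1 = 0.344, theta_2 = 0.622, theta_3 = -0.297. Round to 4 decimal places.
\rho(1) = 0.2342

For an MA(q) process with theta_0 = 1, the autocovariance is
  gamma(k) = sigma^2 * sum_{i=0..q-k} theta_i * theta_{i+k},
and rho(k) = gamma(k) / gamma(0). Sigma^2 cancels.
  numerator   = (1)*(0.344) + (0.344)*(0.622) + (0.622)*(-0.297) = 0.373234.
  denominator = (1)^2 + (0.344)^2 + (0.622)^2 + (-0.297)^2 = 1.593429.
  rho(1) = 0.373234 / 1.593429 = 0.2342.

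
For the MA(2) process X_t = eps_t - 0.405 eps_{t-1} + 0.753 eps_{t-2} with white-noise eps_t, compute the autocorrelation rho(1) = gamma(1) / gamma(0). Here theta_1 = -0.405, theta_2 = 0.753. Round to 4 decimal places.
\rho(1) = -0.4101

For an MA(q) process with theta_0 = 1, the autocovariance is
  gamma(k) = sigma^2 * sum_{i=0..q-k} theta_i * theta_{i+k},
and rho(k) = gamma(k) / gamma(0). Sigma^2 cancels.
  numerator   = (1)*(-0.405) + (-0.405)*(0.753) = -0.709965.
  denominator = (1)^2 + (-0.405)^2 + (0.753)^2 = 1.731034.
  rho(1) = -0.709965 / 1.731034 = -0.4101.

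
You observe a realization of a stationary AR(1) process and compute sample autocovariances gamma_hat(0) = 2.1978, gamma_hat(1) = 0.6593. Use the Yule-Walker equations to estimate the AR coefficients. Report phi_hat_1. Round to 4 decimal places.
\hat\phi_{1} = 0.3000

The Yule-Walker equations for an AR(p) process read, in matrix form,
  Gamma_p phi = r_p,   with   (Gamma_p)_{ij} = gamma(|i - j|),
                       (r_p)_i = gamma(i),   i,j = 1..p.
Substitute the sample gammas (Toeplitz matrix and right-hand side of size 1):
  Gamma_p = [[2.1978]]
  r_p     = [0.6593]
With p = 1 this is the single equation gamma(0) phi_1 = gamma(1):
  phi_hat_1 = gamma(1) / gamma(0) = 0.6593 / 2.1978 = 0.3000.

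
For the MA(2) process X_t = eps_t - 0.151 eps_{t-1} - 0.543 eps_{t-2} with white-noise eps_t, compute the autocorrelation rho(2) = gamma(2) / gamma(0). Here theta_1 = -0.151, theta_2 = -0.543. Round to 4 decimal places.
\rho(2) = -0.4121

For an MA(q) process with theta_0 = 1, the autocovariance is
  gamma(k) = sigma^2 * sum_{i=0..q-k} theta_i * theta_{i+k},
and rho(k) = gamma(k) / gamma(0). Sigma^2 cancels.
  numerator   = (1)*(-0.543) = -0.543.
  denominator = (1)^2 + (-0.151)^2 + (-0.543)^2 = 1.31765.
  rho(2) = -0.543 / 1.31765 = -0.4121.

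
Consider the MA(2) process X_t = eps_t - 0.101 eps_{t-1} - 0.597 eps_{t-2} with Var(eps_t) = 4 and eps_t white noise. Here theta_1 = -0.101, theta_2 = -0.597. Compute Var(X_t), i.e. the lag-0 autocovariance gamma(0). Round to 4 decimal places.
\gamma(0) = 5.4664

For an MA(q) process X_t = eps_t + sum_i theta_i eps_{t-i} with
Var(eps_t) = sigma^2, the variance is
  gamma(0) = sigma^2 * (1 + sum_i theta_i^2).
  sum_i theta_i^2 = (-0.101)^2 + (-0.597)^2 = 0.010201 + 0.356409 = 0.36661.
  gamma(0) = 4 * (1 + 0.36661) = 4 * 1.36661 = 5.46644, which rounds to 5.4664.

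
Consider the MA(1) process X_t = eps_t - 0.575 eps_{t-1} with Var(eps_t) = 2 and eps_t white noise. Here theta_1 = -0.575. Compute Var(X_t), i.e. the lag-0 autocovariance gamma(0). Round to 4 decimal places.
\gamma(0) = 2.6613

For an MA(q) process X_t = eps_t + sum_i theta_i eps_{t-i} with
Var(eps_t) = sigma^2, the variance is
  gamma(0) = sigma^2 * (1 + sum_i theta_i^2).
  sum_i theta_i^2 = (-0.575)^2 = 0.330625.
  gamma(0) = 2 * (1 + 0.330625) = 2 * 1.330625 = 2.66125, which rounds to 2.6613.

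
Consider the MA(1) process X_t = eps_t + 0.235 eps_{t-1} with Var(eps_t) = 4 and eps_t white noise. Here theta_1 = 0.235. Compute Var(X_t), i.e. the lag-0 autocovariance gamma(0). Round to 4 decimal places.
\gamma(0) = 4.2209

For an MA(q) process X_t = eps_t + sum_i theta_i eps_{t-i} with
Var(eps_t) = sigma^2, the variance is
  gamma(0) = sigma^2 * (1 + sum_i theta_i^2).
  sum_i theta_i^2 = (0.235)^2 = 0.055225.
  gamma(0) = 4 * (1 + 0.055225) = 4 * 1.055225 = 4.2209.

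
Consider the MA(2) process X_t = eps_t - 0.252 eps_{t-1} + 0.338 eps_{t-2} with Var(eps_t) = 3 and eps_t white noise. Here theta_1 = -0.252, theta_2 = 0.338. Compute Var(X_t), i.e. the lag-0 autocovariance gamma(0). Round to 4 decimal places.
\gamma(0) = 3.5332

For an MA(q) process X_t = eps_t + sum_i theta_i eps_{t-i} with
Var(eps_t) = sigma^2, the variance is
  gamma(0) = sigma^2 * (1 + sum_i theta_i^2).
  sum_i theta_i^2 = (-0.252)^2 + (0.338)^2 = 0.063504 + 0.114244 = 0.177748.
  gamma(0) = 3 * (1 + 0.177748) = 3 * 1.177748 = 3.533244, which rounds to 3.5332.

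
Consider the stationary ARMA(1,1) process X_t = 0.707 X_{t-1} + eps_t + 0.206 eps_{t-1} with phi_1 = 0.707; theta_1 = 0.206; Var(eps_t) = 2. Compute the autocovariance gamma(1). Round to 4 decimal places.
\gamma(1) = 4.1826

Multiply the model equation by X_{t-k} and take expectations. With theta_0 = psi_0 = 1 and psi_j the MA(infinity) weights, this gives
  gamma(k) - sum_i phi_i gamma(k-i) = c_k,
  c_k = sigma^2 * sum_{j=k..q} theta_j psi_{j-k}   (c_k = 0 for k > q),
using gamma(-m) = gamma(m).
psi-weights needed (psi_j = theta_j + sum_i phi_i psi_{j-i}):
  psi_1 = theta_1 + phi_1 = 0.206 + (0.707) = 0.913
Right-hand sides:
  c_0 = sigma^2 (1 + theta_1 psi_1) = 2 * (1 + (0.206)(0.913)) = 2 * 1.188078 = 2.376156
  c_1 = sigma^2 theta_1 = 2 * (0.206) = 0.412
  c_2 = 0
Equations for k = 0 and k = 1 (AR order 1):
  gamma(0) = phi_1 gamma(1) + c_0
  gamma(1) = phi_1 gamma(0) + c_1
Substituting the second into the first: gamma(0) (1 - phi_1^2) = c_0 + phi_1 c_1, so
  gamma(0) = (c_0 + phi_1 c_1) / (1 - phi_1^2) = (2.376156 + (0.707)(0.412)) / (1 - (0.707)^2) = 2.66744 / 0.500151 = 5.333269.
  gamma(1) = phi_1 gamma(0) + c_1 = (0.707)(5.333269) + (0.412) = 4.182621.
Therefore gamma(1) = 4.1826 (to 4 decimal places).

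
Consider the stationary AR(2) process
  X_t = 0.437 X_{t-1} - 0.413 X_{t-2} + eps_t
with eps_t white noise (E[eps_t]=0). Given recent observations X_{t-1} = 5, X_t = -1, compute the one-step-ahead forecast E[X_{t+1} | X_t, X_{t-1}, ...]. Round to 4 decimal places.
E[X_{t+1} \mid \mathcal F_t] = -2.5020

For an AR(p) model X_t = c + sum_i phi_i X_{t-i} + eps_t, the
one-step-ahead conditional mean is
  E[X_{t+1} | X_t, ...] = c + sum_i phi_i X_{t+1-i}.
Substitute known values:
  E[X_{t+1} | ...] = (0.437) * (-1) + (-0.413) * (5)
                   = -2.5020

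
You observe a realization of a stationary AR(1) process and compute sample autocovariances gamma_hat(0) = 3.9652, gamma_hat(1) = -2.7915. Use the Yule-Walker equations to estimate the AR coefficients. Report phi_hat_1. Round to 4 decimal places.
\hat\phi_{1} = -0.7040

The Yule-Walker equations for an AR(p) process read, in matrix form,
  Gamma_p phi = r_p,   with   (Gamma_p)_{ij} = gamma(|i - j|),
                       (r_p)_i = gamma(i),   i,j = 1..p.
Substitute the sample gammas (Toeplitz matrix and right-hand side of size 1):
  Gamma_p = [[3.9652]]
  r_p     = [-2.7915]
With p = 1 this is the single equation gamma(0) phi_1 = gamma(1):
  phi_hat_1 = gamma(1) / gamma(0) = -2.7915 / 3.9652 = -0.7040.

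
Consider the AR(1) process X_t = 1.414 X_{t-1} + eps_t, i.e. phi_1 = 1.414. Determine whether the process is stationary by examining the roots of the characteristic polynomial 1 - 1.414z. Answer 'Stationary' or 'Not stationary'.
\text{Not stationary}

The AR(p) characteristic polynomial is P(z) = 1 - 1.414z.
Stationarity requires all roots to lie outside the unit circle, i.e. |z| > 1 for every root.
This is linear in z: 1 + (-1.414) z = 0  =>  z = -1/(-1.414) = 0.707214,  |z| = 0.707214.
Moduli of all roots: 0.7072.
All moduli strictly greater than 1? No.
Verdict: Not stationary.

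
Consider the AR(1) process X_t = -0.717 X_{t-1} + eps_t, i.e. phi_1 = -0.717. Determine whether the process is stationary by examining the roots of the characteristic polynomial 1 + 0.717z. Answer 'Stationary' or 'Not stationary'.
\text{Stationary}

The AR(p) characteristic polynomial is P(z) = 1 + 0.717z.
Stationarity requires all roots to lie outside the unit circle, i.e. |z| > 1 for every root.
This is linear in z: 1 + (0.717) z = 0  =>  z = -1/(0.717) = -1.3947,  |z| = 1.3947.
Moduli of all roots: 1.3947.
All moduli strictly greater than 1? Yes.
Verdict: Stationary.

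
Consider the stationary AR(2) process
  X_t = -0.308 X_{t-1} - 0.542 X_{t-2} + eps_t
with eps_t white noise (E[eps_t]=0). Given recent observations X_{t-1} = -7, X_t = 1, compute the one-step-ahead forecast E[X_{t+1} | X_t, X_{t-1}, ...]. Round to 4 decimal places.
E[X_{t+1} \mid \mathcal F_t] = 3.4860

For an AR(p) model X_t = c + sum_i phi_i X_{t-i} + eps_t, the
one-step-ahead conditional mean is
  E[X_{t+1} | X_t, ...] = c + sum_i phi_i X_{t+1-i}.
Substitute known values:
  E[X_{t+1} | ...] = (-0.308) * (1) + (-0.542) * (-7)
                   = 3.4860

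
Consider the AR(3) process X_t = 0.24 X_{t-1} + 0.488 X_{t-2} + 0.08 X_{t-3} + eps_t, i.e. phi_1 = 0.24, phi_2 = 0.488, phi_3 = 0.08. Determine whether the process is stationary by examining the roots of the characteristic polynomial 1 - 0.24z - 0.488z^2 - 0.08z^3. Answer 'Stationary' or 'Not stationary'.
\text{Stationary}

The AR(p) characteristic polynomial is P(z) = 1 - 0.24z - 0.488z^2 - 0.08z^3.
Stationarity requires all roots to lie outside the unit circle, i.e. |z| > 1 for every root.
Degree 3: look for a simple real root z0 first, then factor out (1 - z/z0) and solve the remaining quadratic.
Testing z0 = -5: P(-5) = 1 + (-0.24)(-5) + (-0.488)(-5)^2 + (-0.08)(-5)^3
  = 1 + (1.2) + (-12.2) + (10) = 0.  So z_0 = -5 is a root, |z_0| = 5.
Divide out the factor (1 + 0.2 z) = (1 - z/z0) (since 1/z0 = -0.2):
  P(z) = (1 + 0.2 z)(1 + (-0.44) z + (-0.4) z^2)
  [check: z-coef -0.44 - (-0.2) = -0.24; z^2-coef -0.4 - (-0.2)(-0.44) = -0.488; z^3-coef -(-0.2)(-0.4) = -0.08.]
Remaining roots from the quadratic factor 1 + (-0.44) z + (-0.4) z^2:
  Set 1 + (-0.44) z + (-0.4) z^2 = 0, i.e. a z^2 + b z + c = 0 with a = -0.4, b = -0.44, c = 1.
  Discriminant D = b^2 - 4ac = (-0.44)^2 - 4*(-0.4)*1 = 0.1936 - (-1.6) = 1.7936.
  D >= 0, so the roots are real: z = (-b +/- sqrt(D)) / (2a) = (0.44 +/- 1.339254) / (-0.8).
    z_1 = (0.44 + 1.339254) / (-0.8) = -2.2241,   |z_1| = 2.2241.
    z_2 = (0.44 - 1.339254) / (-0.8) = 1.1241,   |z_2| = 1.1241.
Moduli of all roots: 5.0000, 2.2241, 1.1241.
All moduli strictly greater than 1? Yes.
Verdict: Stationary.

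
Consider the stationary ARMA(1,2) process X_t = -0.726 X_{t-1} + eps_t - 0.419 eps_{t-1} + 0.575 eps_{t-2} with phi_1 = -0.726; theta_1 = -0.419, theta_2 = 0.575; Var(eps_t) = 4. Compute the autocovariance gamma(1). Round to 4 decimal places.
\gamma(1) = -23.1642

Multiply the model equation by X_{t-k} and take expectations. With theta_0 = psi_0 = 1 and psi_j the MA(infinity) weights, this gives
  gamma(k) - sum_i phi_i gamma(k-i) = c_k,
  c_k = sigma^2 * sum_{j=k..q} theta_j psi_{j-k}   (c_k = 0 for k > q),
using gamma(-m) = gamma(m).
psi-weights needed (psi_j = theta_j + sum_i phi_i psi_{j-i}):
  psi_1 = theta_1 + phi_1 = -0.419 + (-0.726) = -1.145
  psi_2 = theta_2 + phi_1 psi_1 = 0.575 + (-0.726)(-1.145) = 1.40627
Right-hand sides:
  c_0 = sigma^2 (1 + theta_1 psi_1 + theta_2 psi_2) = 4 * (1 + (-0.419)(-1.145) + (0.575)(1.40627)) = 4 * 2.28836 = 9.153441
  c_1 = sigma^2 (theta_1 + theta_2 psi_1) = 4 * (-0.419 + (0.575)(-1.145)) = -4.3095
  c_2 = sigma^2 theta_2 = 4 * (0.575) = 2.3
Equations for k = 0 and k = 1 (AR order 1):
  gamma(0) = phi_1 gamma(1) + c_0
  gamma(1) = phi_1 gamma(0) + c_1
Substituting the second into the first: gamma(0) (1 - phi_1^2) = c_0 + phi_1 c_1, so
  gamma(0) = (c_0 + phi_1 c_1) / (1 - phi_1^2) = (9.153441 + (-0.726)(-4.3095)) / (1 - (-0.726)^2) = 12.282138 / 0.472924 = 25.970638.
  gamma(1) = phi_1 gamma(0) + c_1 = (-0.726)(25.970638) + (-4.3095) = -23.164183.
Therefore gamma(1) = -23.1642 (to 4 decimal places).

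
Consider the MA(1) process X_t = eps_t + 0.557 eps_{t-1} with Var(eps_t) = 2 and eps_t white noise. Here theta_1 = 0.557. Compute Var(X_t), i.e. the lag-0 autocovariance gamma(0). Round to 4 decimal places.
\gamma(0) = 2.6205

For an MA(q) process X_t = eps_t + sum_i theta_i eps_{t-i} with
Var(eps_t) = sigma^2, the variance is
  gamma(0) = sigma^2 * (1 + sum_i theta_i^2).
  sum_i theta_i^2 = (0.557)^2 = 0.310249.
  gamma(0) = 2 * (1 + 0.310249) = 2 * 1.310249 = 2.620498, which rounds to 2.6205.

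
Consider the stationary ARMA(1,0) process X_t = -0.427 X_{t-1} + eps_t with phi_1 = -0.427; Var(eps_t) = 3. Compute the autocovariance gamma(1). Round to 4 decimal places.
\gamma(1) = -1.5666

Multiply the model equation by X_{t-k} and take expectations. With theta_0 = psi_0 = 1 and psi_j the MA(infinity) weights, this gives
  gamma(k) - sum_i phi_i gamma(k-i) = c_k,
  c_k = sigma^2 * sum_{j=k..q} theta_j psi_{j-k}   (c_k = 0 for k > q),
using gamma(-m) = gamma(m).
Pure AR (q = 0): c_0 = sigma^2 = 3, c_k = 0 for k >= 1.
Equations for k = 0 and k = 1 (AR order 1):
  gamma(0) = phi_1 gamma(1) + c_0
  gamma(1) = phi_1 gamma(0) + c_1
Substituting the second into the first: gamma(0) (1 - phi_1^2) = c_0 + phi_1 c_1, so
  gamma(0) = c_0 / (1 - phi_1^2) = 3 / (1 - (-0.427)^2) = 3 / 0.817671 = 3.668957.
  gamma(1) = phi_1 gamma(0) = (-0.427)(3.668957) = -1.566645.
Therefore gamma(1) = -1.5666 (to 4 decimal places).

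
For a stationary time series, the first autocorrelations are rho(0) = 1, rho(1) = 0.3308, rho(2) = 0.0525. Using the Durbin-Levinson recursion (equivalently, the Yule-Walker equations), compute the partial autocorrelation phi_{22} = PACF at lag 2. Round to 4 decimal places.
\phi_{22} = -0.0639

The PACF at lag k is phi_{kk}, the last component of the solution
to the Yule-Walker system G_k phi = r_k where
  (G_k)_{ij} = rho(|i - j|), (r_k)_i = rho(i), i,j = 1..k.
Equivalently, Durbin-Levinson gives phi_{kk} iteratively:
  phi_{11} = rho(1)
  phi_{kk} = [rho(k) - sum_{j=1..k-1} phi_{k-1,j} rho(k-j)]
            / [1 - sum_{j=1..k-1} phi_{k-1,j} rho(j)],
  phi_{k,j} = phi_{k-1,j} - phi_{kk} phi_{k-1,k-j},  j = 1..k-1.
Step k = 1:
  phi_11 = rho(1) = 0.3308.
Step k = 2:
  phi_22 = [rho(2) - phi_11 rho(1)] / [1 - phi_11 rho(1)] = [0.0525 - (0.3308)(0.3308)] / [1 - (0.3308)(0.3308)]
         = -0.05692864 / 0.89057136 = -0.0639.
Therefore phi_{22} = -0.0639.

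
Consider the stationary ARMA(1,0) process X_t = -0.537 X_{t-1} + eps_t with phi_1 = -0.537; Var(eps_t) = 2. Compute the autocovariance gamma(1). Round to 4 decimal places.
\gamma(1) = -1.5092

Multiply the model equation by X_{t-k} and take expectations. With theta_0 = psi_0 = 1 and psi_j the MA(infinity) weights, this gives
  gamma(k) - sum_i phi_i gamma(k-i) = c_k,
  c_k = sigma^2 * sum_{j=k..q} theta_j psi_{j-k}   (c_k = 0 for k > q),
using gamma(-m) = gamma(m).
Pure AR (q = 0): c_0 = sigma^2 = 2, c_k = 0 for k >= 1.
Equations for k = 0 and k = 1 (AR order 1):
  gamma(0) = phi_1 gamma(1) + c_0
  gamma(1) = phi_1 gamma(0) + c_1
Substituting the second into the first: gamma(0) (1 - phi_1^2) = c_0 + phi_1 c_1, so
  gamma(0) = c_0 / (1 - phi_1^2) = 2 / (1 - (-0.537)^2) = 2 / 0.711631 = 2.810445.
  gamma(1) = phi_1 gamma(0) = (-0.537)(2.810445) = -1.509209.
Therefore gamma(1) = -1.5092 (to 4 decimal places).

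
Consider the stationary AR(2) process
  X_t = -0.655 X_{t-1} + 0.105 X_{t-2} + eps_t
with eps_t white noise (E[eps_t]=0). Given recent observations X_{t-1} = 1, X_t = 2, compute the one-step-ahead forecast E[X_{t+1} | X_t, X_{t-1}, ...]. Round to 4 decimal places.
E[X_{t+1} \mid \mathcal F_t] = -1.2050

For an AR(p) model X_t = c + sum_i phi_i X_{t-i} + eps_t, the
one-step-ahead conditional mean is
  E[X_{t+1} | X_t, ...] = c + sum_i phi_i X_{t+1-i}.
Substitute known values:
  E[X_{t+1} | ...] = (-0.655) * (2) + (0.105) * (1)
                   = -1.2050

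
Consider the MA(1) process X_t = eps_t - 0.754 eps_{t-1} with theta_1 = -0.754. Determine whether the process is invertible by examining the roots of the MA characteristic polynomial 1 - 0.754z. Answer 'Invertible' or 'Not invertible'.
\text{Invertible}

The MA(q) characteristic polynomial is P(z) = 1 - 0.754z.
Invertibility requires all roots to lie outside the unit circle, i.e. |z| > 1 for every root.
This is linear in z: 1 + (-0.754) z = 0  =>  z = -1/(-0.754) = 1.32626,  |z| = 1.32626.
Moduli of all roots: 1.3263.
All moduli strictly greater than 1? Yes.
Verdict: Invertible.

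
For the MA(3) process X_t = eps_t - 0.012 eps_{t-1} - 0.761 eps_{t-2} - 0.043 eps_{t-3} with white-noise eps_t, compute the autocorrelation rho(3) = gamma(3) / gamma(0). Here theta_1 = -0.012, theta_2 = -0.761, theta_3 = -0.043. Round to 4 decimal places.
\rho(3) = -0.0272

For an MA(q) process with theta_0 = 1, the autocovariance is
  gamma(k) = sigma^2 * sum_{i=0..q-k} theta_i * theta_{i+k},
and rho(k) = gamma(k) / gamma(0). Sigma^2 cancels.
  numerator   = (1)*(-0.043) = -0.043.
  denominator = (1)^2 + (-0.012)^2 + (-0.761)^2 + (-0.043)^2 = 1.581114.
  rho(3) = -0.043 / 1.581114 = -0.0272.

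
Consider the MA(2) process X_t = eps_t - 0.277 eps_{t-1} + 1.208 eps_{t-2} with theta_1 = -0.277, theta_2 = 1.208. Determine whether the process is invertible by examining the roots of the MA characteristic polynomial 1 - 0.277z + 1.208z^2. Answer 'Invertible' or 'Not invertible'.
\text{Not invertible}

The MA(q) characteristic polynomial is P(z) = 1 - 0.277z + 1.208z^2.
Invertibility requires all roots to lie outside the unit circle, i.e. |z| > 1 for every root.
Set 1 + (-0.277) z + (1.208) z^2 = 0, i.e. a z^2 + b z + c = 0 with a = 1.208, b = -0.277, c = 1.
Discriminant D = b^2 - 4ac = (-0.277)^2 - 4*(1.208)*1 = 0.076729 - (4.832) = -4.755271.
D < 0, so the roots are the complex-conjugate pair z = (-b +/- i sqrt(-D)) / (2a) = 0.1147 +/- 0.9026i.
For a conjugate pair |z|^2 = z * conj(z) = (product of roots) = c/a = 1/(1.208) = 0.827815, so |z| = sqrt(0.827815) = 0.9098 for both roots.
Moduli of all roots: 0.9098, 0.9098.
All moduli strictly greater than 1? No.
Verdict: Not invertible.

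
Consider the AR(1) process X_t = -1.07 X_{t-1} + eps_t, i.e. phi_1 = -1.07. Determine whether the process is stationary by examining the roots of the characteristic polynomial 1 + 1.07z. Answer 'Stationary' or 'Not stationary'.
\text{Not stationary}

The AR(p) characteristic polynomial is P(z) = 1 + 1.07z.
Stationarity requires all roots to lie outside the unit circle, i.e. |z| > 1 for every root.
This is linear in z: 1 + (1.07) z = 0  =>  z = -1/(1.07) = -0.934579,  |z| = 0.934579.
Moduli of all roots: 0.9346.
All moduli strictly greater than 1? No.
Verdict: Not stationary.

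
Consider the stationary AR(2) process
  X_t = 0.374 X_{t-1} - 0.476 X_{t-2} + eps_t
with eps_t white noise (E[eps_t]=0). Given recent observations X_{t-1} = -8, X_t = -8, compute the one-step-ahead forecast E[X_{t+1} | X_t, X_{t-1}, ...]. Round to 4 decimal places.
E[X_{t+1} \mid \mathcal F_t] = 0.8160

For an AR(p) model X_t = c + sum_i phi_i X_{t-i} + eps_t, the
one-step-ahead conditional mean is
  E[X_{t+1} | X_t, ...] = c + sum_i phi_i X_{t+1-i}.
Substitute known values:
  E[X_{t+1} | ...] = (0.374) * (-8) + (-0.476) * (-8)
                   = 0.8160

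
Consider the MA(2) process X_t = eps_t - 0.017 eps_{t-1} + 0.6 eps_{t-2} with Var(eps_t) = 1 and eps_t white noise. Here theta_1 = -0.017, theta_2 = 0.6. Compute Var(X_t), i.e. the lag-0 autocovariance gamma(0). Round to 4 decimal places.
\gamma(0) = 1.3603

For an MA(q) process X_t = eps_t + sum_i theta_i eps_{t-i} with
Var(eps_t) = sigma^2, the variance is
  gamma(0) = sigma^2 * (1 + sum_i theta_i^2).
  sum_i theta_i^2 = (-0.017)^2 + (0.6)^2 = 0.000289 + 0.36 = 0.360289.
  gamma(0) = 1 * (1 + 0.360289) = 1 * 1.360289 = 1.360289, which rounds to 1.3603.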